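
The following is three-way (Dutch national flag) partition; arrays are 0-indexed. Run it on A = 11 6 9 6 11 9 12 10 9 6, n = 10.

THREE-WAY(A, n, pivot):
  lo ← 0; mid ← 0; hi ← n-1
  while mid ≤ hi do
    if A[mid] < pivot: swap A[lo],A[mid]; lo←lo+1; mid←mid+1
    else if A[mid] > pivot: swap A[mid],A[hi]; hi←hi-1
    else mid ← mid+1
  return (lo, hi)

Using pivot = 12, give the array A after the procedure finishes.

11 6 9 6 11 9 10 9 6 12

lo=0 mid=0 hi=9
11<12: swap(0,0), lo=1 mid=1 ⇒ 11 6 9 6 11 9 12 10 9 6
6<12: swap(1,1), lo=2 mid=2 ⇒ 11 6 9 6 11 9 12 10 9 6
9<12: swap(2,2), lo=3 mid=3 ⇒ 11 6 9 6 11 9 12 10 9 6
6<12: swap(3,3), lo=4 mid=4 ⇒ 11 6 9 6 11 9 12 10 9 6
11<12: swap(4,4), lo=5 mid=5 ⇒ 11 6 9 6 11 9 12 10 9 6
9<12: swap(5,5), lo=6 mid=6 ⇒ 11 6 9 6 11 9 12 10 9 6
12=12: mid=7
10<12: swap(6,7), lo=7 mid=8 ⇒ 11 6 9 6 11 9 10 12 9 6
9<12: swap(7,8), lo=8 mid=9 ⇒ 11 6 9 6 11 9 10 9 12 6
6<12: swap(8,9), lo=9 mid=10 ⇒ 11 6 9 6 11 9 10 9 6 12
done. lo=9 hi=9; A=11 6 9 6 11 9 10 9 6 12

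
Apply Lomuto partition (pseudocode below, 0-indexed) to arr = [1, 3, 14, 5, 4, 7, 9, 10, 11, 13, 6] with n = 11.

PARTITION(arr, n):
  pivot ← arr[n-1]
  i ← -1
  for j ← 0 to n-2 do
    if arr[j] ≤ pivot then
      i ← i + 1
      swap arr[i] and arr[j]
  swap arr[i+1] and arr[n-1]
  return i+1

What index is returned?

4

pivot = arr[10] = 6; i = -1
j=0: arr[0]=1 ≤ 6 → i=0, swap arr[0],arr[0] (no change) → [1, 3, 14, 5, 4, 7, 9, 10, 11, 13, 6]
j=1: arr[1]=3 ≤ 6 → i=1, swap arr[1],arr[1] (no change) → [1, 3, 14, 5, 4, 7, 9, 10, 11, 13, 6]
j=2: arr[2]=14 > 6 → no swap
j=3: arr[3]=5 ≤ 6 → i=2, swap arr[2],arr[3] → [1, 3, 5, 14, 4, 7, 9, 10, 11, 13, 6]
j=4: arr[4]=4 ≤ 6 → i=3, swap arr[3],arr[4] → [1, 3, 5, 4, 14, 7, 9, 10, 11, 13, 6]
j=5: arr[5]=7 > 6 → no swap
j=6: arr[6]=9 > 6 → no swap
j=7: arr[7]=10 > 6 → no swap
j=8: arr[8]=11 > 6 → no swap
j=9: arr[9]=13 > 6 → no swap
final swap arr[4],arr[10] → [1, 3, 5, 4, 6, 7, 9, 10, 11, 13, 14]; return 4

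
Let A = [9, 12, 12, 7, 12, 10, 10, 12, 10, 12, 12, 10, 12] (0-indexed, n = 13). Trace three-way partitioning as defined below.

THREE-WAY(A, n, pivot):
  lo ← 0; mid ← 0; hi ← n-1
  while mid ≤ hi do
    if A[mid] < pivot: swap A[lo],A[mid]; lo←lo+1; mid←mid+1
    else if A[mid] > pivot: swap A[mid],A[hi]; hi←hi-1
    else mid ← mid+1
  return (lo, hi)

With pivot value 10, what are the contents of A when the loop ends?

lo=0 mid=0 hi=12
9<10: swap(0,0), lo=1 mid=1 ⇒ [9, 12, 12, 7, 12, 10, 10, 12, 10, 12, 12, 10, 12]
12>10: swap(1,12), hi=11 ⇒ [9, 12, 12, 7, 12, 10, 10, 12, 10, 12, 12, 10, 12]
12>10: swap(1,11), hi=10 ⇒ [9, 10, 12, 7, 12, 10, 10, 12, 10, 12, 12, 12, 12]
10=10: mid=2
12>10: swap(2,10), hi=9 ⇒ [9, 10, 12, 7, 12, 10, 10, 12, 10, 12, 12, 12, 12]
12>10: swap(2,9), hi=8 ⇒ [9, 10, 12, 7, 12, 10, 10, 12, 10, 12, 12, 12, 12]
12>10: swap(2,8), hi=7 ⇒ [9, 10, 10, 7, 12, 10, 10, 12, 12, 12, 12, 12, 12]
10=10: mid=3
7<10: swap(1,3), lo=2 mid=4 ⇒ [9, 7, 10, 10, 12, 10, 10, 12, 12, 12, 12, 12, 12]
12>10: swap(4,7), hi=6 ⇒ [9, 7, 10, 10, 12, 10, 10, 12, 12, 12, 12, 12, 12]
12>10: swap(4,6), hi=5 ⇒ [9, 7, 10, 10, 10, 10, 12, 12, 12, 12, 12, 12, 12]
10=10: mid=5
10=10: mid=6
done. lo=2 hi=5; A=[9, 7, 10, 10, 10, 10, 12, 12, 12, 12, 12, 12, 12]

[9, 7, 10, 10, 10, 10, 12, 12, 12, 12, 12, 12, 12]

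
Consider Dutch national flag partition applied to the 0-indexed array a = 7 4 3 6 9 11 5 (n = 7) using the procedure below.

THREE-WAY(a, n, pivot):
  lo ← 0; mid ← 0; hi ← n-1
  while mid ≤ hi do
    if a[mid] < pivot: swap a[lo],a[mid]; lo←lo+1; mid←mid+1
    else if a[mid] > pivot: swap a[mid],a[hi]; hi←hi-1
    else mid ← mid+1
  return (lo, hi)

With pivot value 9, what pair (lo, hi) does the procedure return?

(5, 5)

lo=0 mid=0 hi=6
7<9: swap(0,0), lo=1 mid=1 ⇒ 7 4 3 6 9 11 5
4<9: swap(1,1), lo=2 mid=2 ⇒ 7 4 3 6 9 11 5
3<9: swap(2,2), lo=3 mid=3 ⇒ 7 4 3 6 9 11 5
6<9: swap(3,3), lo=4 mid=4 ⇒ 7 4 3 6 9 11 5
9=9: mid=5
11>9: swap(5,6), hi=5 ⇒ 7 4 3 6 9 5 11
5<9: swap(4,5), lo=5 mid=6 ⇒ 7 4 3 6 5 9 11
done. lo=5 hi=5; a=7 4 3 6 5 9 11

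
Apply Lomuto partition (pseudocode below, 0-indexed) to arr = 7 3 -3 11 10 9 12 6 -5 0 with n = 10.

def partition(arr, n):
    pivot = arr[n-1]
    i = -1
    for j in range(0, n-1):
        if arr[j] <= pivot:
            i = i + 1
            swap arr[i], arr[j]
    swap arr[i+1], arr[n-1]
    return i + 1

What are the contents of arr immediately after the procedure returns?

-3 -5 0 11 10 9 12 6 3 7

pivot = arr[9] = 0; i = -1
j=0: arr[0]=7 > 0 → no swap
j=1: arr[1]=3 > 0 → no swap
j=2: arr[2]=-3 ≤ 0 → i=0, swap arr[0],arr[2] → -3 3 7 11 10 9 12 6 -5 0
j=3: arr[3]=11 > 0 → no swap
j=4: arr[4]=10 > 0 → no swap
j=5: arr[5]=9 > 0 → no swap
j=6: arr[6]=12 > 0 → no swap
j=7: arr[7]=6 > 0 → no swap
j=8: arr[8]=-5 ≤ 0 → i=1, swap arr[1],arr[8] → -3 -5 7 11 10 9 12 6 3 0
final swap arr[2],arr[9] → -3 -5 0 11 10 9 12 6 3 7; return 2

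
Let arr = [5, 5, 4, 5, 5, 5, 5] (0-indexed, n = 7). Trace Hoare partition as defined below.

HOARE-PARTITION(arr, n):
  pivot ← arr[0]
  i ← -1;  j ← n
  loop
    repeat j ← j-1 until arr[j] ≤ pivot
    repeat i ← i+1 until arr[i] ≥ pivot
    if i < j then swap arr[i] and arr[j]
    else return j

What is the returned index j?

pivot = arr[0] = 5; i = -1, j = 7
j→6 (arr[6]=5≤5), i→0 (arr[0]=5≥5); i<j, swap → [5, 5, 4, 5, 5, 5, 5]
j→5 (arr[5]=5≤5), i→1 (arr[1]=5≥5); i<j, swap → [5, 5, 4, 5, 5, 5, 5]
j→4 (arr[4]=5≤5), i→3 (arr[3]=5≥5); i<j, swap → [5, 5, 4, 5, 5, 5, 5]
j→3, i→4; i≥j, return j=3. arr = [5, 5, 4, 5, 5, 5, 5]

3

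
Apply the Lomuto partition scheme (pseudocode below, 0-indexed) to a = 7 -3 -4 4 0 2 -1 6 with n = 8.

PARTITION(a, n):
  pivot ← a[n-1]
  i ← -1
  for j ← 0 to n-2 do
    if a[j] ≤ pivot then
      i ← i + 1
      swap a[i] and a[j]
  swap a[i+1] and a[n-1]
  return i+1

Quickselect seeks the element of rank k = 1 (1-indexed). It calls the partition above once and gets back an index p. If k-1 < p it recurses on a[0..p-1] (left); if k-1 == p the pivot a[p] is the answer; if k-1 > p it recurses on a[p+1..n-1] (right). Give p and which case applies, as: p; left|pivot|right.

pivot = a[7] = 6; i = -1
j=0: a[0]=7 > 6 → no swap
j=1: a[1]=-3 ≤ 6 → i=0, swap a[0],a[1] → -3 7 -4 4 0 2 -1 6
j=2: a[2]=-4 ≤ 6 → i=1, swap a[1],a[2] → -3 -4 7 4 0 2 -1 6
j=3: a[3]=4 ≤ 6 → i=2, swap a[2],a[3] → -3 -4 4 7 0 2 -1 6
j=4: a[4]=0 ≤ 6 → i=3, swap a[3],a[4] → -3 -4 4 0 7 2 -1 6
j=5: a[5]=2 ≤ 6 → i=4, swap a[4],a[5] → -3 -4 4 0 2 7 -1 6
j=6: a[6]=-1 ≤ 6 → i=5, swap a[5],a[6] → -3 -4 4 0 2 -1 7 6
final swap a[6],a[7] → -3 -4 4 0 2 -1 6 7; return 6
p = 6; k-1 = 0 < 6 ⇒ left

6; left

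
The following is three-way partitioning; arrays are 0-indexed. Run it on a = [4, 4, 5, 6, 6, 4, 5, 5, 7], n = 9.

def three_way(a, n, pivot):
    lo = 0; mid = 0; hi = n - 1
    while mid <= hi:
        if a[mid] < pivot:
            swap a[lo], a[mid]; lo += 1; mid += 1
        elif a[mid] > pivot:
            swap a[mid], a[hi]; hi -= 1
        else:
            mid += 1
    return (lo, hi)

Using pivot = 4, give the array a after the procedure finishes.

[4, 4, 4, 6, 6, 5, 5, 7, 5]

pivot = 4; lo=0, mid=0, hi=8
a[mid]=4=4: mid=1
a[mid]=4=4: mid=2
a[mid]=5>4: swap a[2],a[8]; hi=7 → [4, 4, 7, 6, 6, 4, 5, 5, 5]
a[mid]=7>4: swap a[2],a[7]; hi=6 → [4, 4, 5, 6, 6, 4, 5, 7, 5]
a[mid]=5>4: swap a[2],a[6]; hi=5 → [4, 4, 5, 6, 6, 4, 5, 7, 5]
a[mid]=5>4: swap a[2],a[5]; hi=4 → [4, 4, 4, 6, 6, 5, 5, 7, 5]
a[mid]=4=4: mid=3
a[mid]=6>4: swap a[3],a[4]; hi=3 → [4, 4, 4, 6, 6, 5, 5, 7, 5]
a[mid]=6>4: swap a[3],a[3]; hi=2 → [4, 4, 4, 6, 6, 5, 5, 7, 5]
end: lo=0, hi=2; a = [4, 4, 4, 6, 6, 5, 5, 7, 5]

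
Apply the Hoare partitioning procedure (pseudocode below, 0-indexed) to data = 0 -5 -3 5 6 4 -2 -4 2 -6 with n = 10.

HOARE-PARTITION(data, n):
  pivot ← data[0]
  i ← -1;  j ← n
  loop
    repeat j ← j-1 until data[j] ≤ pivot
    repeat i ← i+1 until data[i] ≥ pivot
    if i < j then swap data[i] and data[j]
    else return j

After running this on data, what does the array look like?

-6 -5 -3 -4 -2 4 6 5 2 0

pivot=0
j stops at 9 (-6), i stops at 0 (0); swap ⇒ -6 -5 -3 5 6 4 -2 -4 2 0
j stops at 7 (-4), i stops at 3 (5); swap ⇒ -6 -5 -3 -4 6 4 -2 5 2 0
j stops at 6 (-2), i stops at 4 (6); swap ⇒ -6 -5 -3 -4 -2 4 6 5 2 0
j stops at 4, i stops at 5; i≥j ⇒ return 4. data=-6 -5 -3 -4 -2 4 6 5 2 0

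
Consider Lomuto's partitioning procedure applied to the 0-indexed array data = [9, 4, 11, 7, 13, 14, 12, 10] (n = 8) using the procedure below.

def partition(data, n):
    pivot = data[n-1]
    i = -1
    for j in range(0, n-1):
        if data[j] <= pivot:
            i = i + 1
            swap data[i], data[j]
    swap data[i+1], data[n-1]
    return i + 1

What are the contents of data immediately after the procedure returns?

[9, 4, 7, 10, 13, 14, 12, 11]

pivot = data[7] = 10; i = -1
j=0: data[0]=9 ≤ 10 → i=0, swap data[0],data[0] (no change) → [9, 4, 11, 7, 13, 14, 12, 10]
j=1: data[1]=4 ≤ 10 → i=1, swap data[1],data[1] (no change) → [9, 4, 11, 7, 13, 14, 12, 10]
j=2: data[2]=11 > 10 → no swap
j=3: data[3]=7 ≤ 10 → i=2, swap data[2],data[3] → [9, 4, 7, 11, 13, 14, 12, 10]
j=4: data[4]=13 > 10 → no swap
j=5: data[5]=14 > 10 → no swap
j=6: data[6]=12 > 10 → no swap
final swap data[3],data[7] → [9, 4, 7, 10, 13, 14, 12, 11]; return 3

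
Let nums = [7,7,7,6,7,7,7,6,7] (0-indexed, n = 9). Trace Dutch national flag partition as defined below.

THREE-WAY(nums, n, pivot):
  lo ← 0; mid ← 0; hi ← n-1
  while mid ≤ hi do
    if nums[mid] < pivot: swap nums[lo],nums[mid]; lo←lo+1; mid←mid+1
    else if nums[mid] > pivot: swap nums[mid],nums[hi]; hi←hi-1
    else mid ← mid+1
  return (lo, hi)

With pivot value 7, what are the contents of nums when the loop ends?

lo=0 mid=0 hi=8
7=7: mid=1
7=7: mid=2
7=7: mid=3
6<7: swap(0,3), lo=1 mid=4 ⇒ [6,7,7,7,7,7,7,6,7]
7=7: mid=5
7=7: mid=6
7=7: mid=7
6<7: swap(1,7), lo=2 mid=8 ⇒ [6,6,7,7,7,7,7,7,7]
7=7: mid=9
done. lo=2 hi=8; nums=[6,6,7,7,7,7,7,7,7]

[6,6,7,7,7,7,7,7,7]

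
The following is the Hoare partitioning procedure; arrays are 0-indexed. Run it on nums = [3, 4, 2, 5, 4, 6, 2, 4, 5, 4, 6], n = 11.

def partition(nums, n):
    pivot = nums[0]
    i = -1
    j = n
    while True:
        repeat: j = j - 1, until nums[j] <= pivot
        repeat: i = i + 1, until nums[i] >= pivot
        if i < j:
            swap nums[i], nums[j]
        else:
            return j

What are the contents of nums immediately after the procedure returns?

[2, 2, 4, 5, 4, 6, 3, 4, 5, 4, 6]

pivot=3
j stops at 6 (2), i stops at 0 (3); swap ⇒ [2, 4, 2, 5, 4, 6, 3, 4, 5, 4, 6]
j stops at 2 (2), i stops at 1 (4); swap ⇒ [2, 2, 4, 5, 4, 6, 3, 4, 5, 4, 6]
j stops at 1, i stops at 2; i≥j ⇒ return 1. nums=[2, 2, 4, 5, 4, 6, 3, 4, 5, 4, 6]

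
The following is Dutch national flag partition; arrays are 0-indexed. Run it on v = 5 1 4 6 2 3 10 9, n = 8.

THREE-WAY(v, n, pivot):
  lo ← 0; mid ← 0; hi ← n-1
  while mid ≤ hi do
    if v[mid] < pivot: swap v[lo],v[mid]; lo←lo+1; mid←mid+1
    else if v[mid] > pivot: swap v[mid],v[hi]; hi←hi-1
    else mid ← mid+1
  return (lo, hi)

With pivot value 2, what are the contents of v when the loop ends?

1 2 6 4 3 10 9 5

lo=0 mid=0 hi=7
5>2: swap(0,7), hi=6 ⇒ 9 1 4 6 2 3 10 5
9>2: swap(0,6), hi=5 ⇒ 10 1 4 6 2 3 9 5
10>2: swap(0,5), hi=4 ⇒ 3 1 4 6 2 10 9 5
3>2: swap(0,4), hi=3 ⇒ 2 1 4 6 3 10 9 5
2=2: mid=1
1<2: swap(0,1), lo=1 mid=2 ⇒ 1 2 4 6 3 10 9 5
4>2: swap(2,3), hi=2 ⇒ 1 2 6 4 3 10 9 5
6>2: swap(2,2), hi=1 ⇒ 1 2 6 4 3 10 9 5
done. lo=1 hi=1; v=1 2 6 4 3 10 9 5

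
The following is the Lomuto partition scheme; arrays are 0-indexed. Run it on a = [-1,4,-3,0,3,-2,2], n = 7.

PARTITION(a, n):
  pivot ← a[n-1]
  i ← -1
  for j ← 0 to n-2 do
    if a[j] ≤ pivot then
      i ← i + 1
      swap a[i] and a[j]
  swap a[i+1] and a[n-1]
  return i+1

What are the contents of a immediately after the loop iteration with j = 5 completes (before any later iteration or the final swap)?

pivot = a[6] = 2; i = -1
j=0: a[0]=-1 ≤ 2 → i=0, swap a[0],a[0] (no change) → [-1,4,-3,0,3,-2,2]
j=1: a[1]=4 > 2 → no swap
j=2: a[2]=-3 ≤ 2 → i=1, swap a[1],a[2] → [-1,-3,4,0,3,-2,2]
j=3: a[3]=0 ≤ 2 → i=2, swap a[2],a[3] → [-1,-3,0,4,3,-2,2]
j=4: a[4]=3 > 2 → no swap
j=5: a[5]=-2 ≤ 2 → i=3, swap a[3],a[5] → [-1,-3,0,-2,3,4,2]
(after j=5) a = [-1,-3,0,-2,3,4,2]

[-1,-3,0,-2,3,4,2]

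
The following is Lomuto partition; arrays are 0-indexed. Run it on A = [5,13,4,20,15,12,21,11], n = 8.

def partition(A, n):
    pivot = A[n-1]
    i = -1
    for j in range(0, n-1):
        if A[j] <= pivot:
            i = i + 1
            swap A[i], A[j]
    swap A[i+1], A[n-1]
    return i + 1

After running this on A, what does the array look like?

pivot=11, i=-1
j=0: 5≤11, i=0, swap(0,0) ⇒ [5,13,4,20,15,12,21,11]
j=1: 13>11, skip
j=2: 4≤11, i=1, swap(1,2) ⇒ [5,4,13,20,15,12,21,11]
j=3: 20>11, skip
j=4: 15>11, skip
j=5: 12>11, skip
j=6: 21>11, skip
swap(2,7) ⇒ [5,4,11,20,15,12,21,13]; return 2

[5,4,11,20,15,12,21,13]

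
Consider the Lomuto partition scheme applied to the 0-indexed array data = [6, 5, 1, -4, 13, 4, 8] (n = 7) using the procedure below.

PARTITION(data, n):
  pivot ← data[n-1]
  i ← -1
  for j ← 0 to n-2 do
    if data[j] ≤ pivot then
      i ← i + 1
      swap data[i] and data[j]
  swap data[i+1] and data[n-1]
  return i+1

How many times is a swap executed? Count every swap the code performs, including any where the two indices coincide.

6

pivot=8, i=-1
j=0: 6≤8, i=0, swap(0,0) ⇒ [6, 5, 1, -4, 13, 4, 8]
j=1: 5≤8, i=1, swap(1,1) ⇒ [6, 5, 1, -4, 13, 4, 8]
j=2: 1≤8, i=2, swap(2,2) ⇒ [6, 5, 1, -4, 13, 4, 8]
j=3: -4≤8, i=3, swap(3,3) ⇒ [6, 5, 1, -4, 13, 4, 8]
j=4: 13>8, skip
j=5: 4≤8, i=4, swap(4,5) ⇒ [6, 5, 1, -4, 4, 13, 8]
swap(5,6) ⇒ [6, 5, 1, -4, 4, 8, 13]; return 5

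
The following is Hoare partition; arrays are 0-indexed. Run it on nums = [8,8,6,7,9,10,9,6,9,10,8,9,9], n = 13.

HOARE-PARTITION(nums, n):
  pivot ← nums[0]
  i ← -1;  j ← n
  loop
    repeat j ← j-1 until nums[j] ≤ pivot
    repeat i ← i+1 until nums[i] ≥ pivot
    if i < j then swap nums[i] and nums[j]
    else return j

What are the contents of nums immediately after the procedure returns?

[8,6,6,7,9,10,9,8,9,10,8,9,9]

pivot = nums[0] = 8; i = -1, j = 13
j→10 (nums[10]=8≤8), i→0 (nums[0]=8≥8); i<j, swap → [8,8,6,7,9,10,9,6,9,10,8,9,9]
j→7 (nums[7]=6≤8), i→1 (nums[1]=8≥8); i<j, swap → [8,6,6,7,9,10,9,8,9,10,8,9,9]
j→3, i→4; i≥j, return j=3. nums = [8,6,6,7,9,10,9,8,9,10,8,9,9]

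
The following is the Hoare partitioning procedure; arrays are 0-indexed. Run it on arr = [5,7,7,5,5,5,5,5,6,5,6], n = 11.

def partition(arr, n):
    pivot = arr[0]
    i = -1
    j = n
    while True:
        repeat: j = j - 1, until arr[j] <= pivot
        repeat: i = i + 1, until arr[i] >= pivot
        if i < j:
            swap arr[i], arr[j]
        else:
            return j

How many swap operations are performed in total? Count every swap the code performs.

pivot = arr[0] = 5; i = -1, j = 11
j→9 (arr[9]=5≤5), i→0 (arr[0]=5≥5); i<j, swap → [5,7,7,5,5,5,5,5,6,5,6]
j→7 (arr[7]=5≤5), i→1 (arr[1]=7≥5); i<j, swap → [5,5,7,5,5,5,5,7,6,5,6]
j→6 (arr[6]=5≤5), i→2 (arr[2]=7≥5); i<j, swap → [5,5,5,5,5,5,7,7,6,5,6]
j→5 (arr[5]=5≤5), i→3 (arr[3]=5≥5); i<j, swap → [5,5,5,5,5,5,7,7,6,5,6]
j→4, i→4; i≥j, return j=4. arr = [5,5,5,5,5,5,7,7,6,5,6]

4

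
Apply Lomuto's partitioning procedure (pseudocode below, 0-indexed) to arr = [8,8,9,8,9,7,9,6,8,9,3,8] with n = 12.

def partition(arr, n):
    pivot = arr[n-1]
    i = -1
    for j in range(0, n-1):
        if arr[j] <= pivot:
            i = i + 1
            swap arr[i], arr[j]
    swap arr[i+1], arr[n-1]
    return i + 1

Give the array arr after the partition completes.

[8,8,8,7,6,8,3,8,9,9,9,9]

pivot = arr[11] = 8; i = -1
j=0: arr[0]=8 ≤ 8 → i=0, swap arr[0],arr[0] (no change) → [8,8,9,8,9,7,9,6,8,9,3,8]
j=1: arr[1]=8 ≤ 8 → i=1, swap arr[1],arr[1] (no change) → [8,8,9,8,9,7,9,6,8,9,3,8]
j=2: arr[2]=9 > 8 → no swap
j=3: arr[3]=8 ≤ 8 → i=2, swap arr[2],arr[3] → [8,8,8,9,9,7,9,6,8,9,3,8]
j=4: arr[4]=9 > 8 → no swap
j=5: arr[5]=7 ≤ 8 → i=3, swap arr[3],arr[5] → [8,8,8,7,9,9,9,6,8,9,3,8]
j=6: arr[6]=9 > 8 → no swap
j=7: arr[7]=6 ≤ 8 → i=4, swap arr[4],arr[7] → [8,8,8,7,6,9,9,9,8,9,3,8]
j=8: arr[8]=8 ≤ 8 → i=5, swap arr[5],arr[8] → [8,8,8,7,6,8,9,9,9,9,3,8]
j=9: arr[9]=9 > 8 → no swap
j=10: arr[10]=3 ≤ 8 → i=6, swap arr[6],arr[10] → [8,8,8,7,6,8,3,9,9,9,9,8]
final swap arr[7],arr[11] → [8,8,8,7,6,8,3,8,9,9,9,9]; return 7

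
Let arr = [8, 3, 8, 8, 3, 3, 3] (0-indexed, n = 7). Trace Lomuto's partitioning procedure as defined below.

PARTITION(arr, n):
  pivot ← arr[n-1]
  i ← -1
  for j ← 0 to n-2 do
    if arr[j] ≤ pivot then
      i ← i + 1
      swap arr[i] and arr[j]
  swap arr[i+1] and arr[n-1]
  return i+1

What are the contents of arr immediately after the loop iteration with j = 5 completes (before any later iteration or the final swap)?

[3, 3, 3, 8, 8, 8, 3]

pivot = arr[6] = 3; i = -1
j=0: arr[0]=8 > 3 → no swap
j=1: arr[1]=3 ≤ 3 → i=0, swap arr[0],arr[1] → [3, 8, 8, 8, 3, 3, 3]
j=2: arr[2]=8 > 3 → no swap
j=3: arr[3]=8 > 3 → no swap
j=4: arr[4]=3 ≤ 3 → i=1, swap arr[1],arr[4] → [3, 3, 8, 8, 8, 3, 3]
j=5: arr[5]=3 ≤ 3 → i=2, swap arr[2],arr[5] → [3, 3, 3, 8, 8, 8, 3]
(after j=5) arr = [3, 3, 3, 8, 8, 8, 3]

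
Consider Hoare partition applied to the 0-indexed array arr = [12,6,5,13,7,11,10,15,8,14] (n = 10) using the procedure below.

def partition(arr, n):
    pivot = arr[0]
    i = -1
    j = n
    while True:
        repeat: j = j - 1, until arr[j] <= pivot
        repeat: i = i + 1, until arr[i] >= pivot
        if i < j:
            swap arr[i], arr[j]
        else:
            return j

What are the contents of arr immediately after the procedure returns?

[8,6,5,10,7,11,13,15,12,14]

pivot = arr[0] = 12; i = -1, j = 10
j→8 (arr[8]=8≤12), i→0 (arr[0]=12≥12); i<j, swap → [8,6,5,13,7,11,10,15,12,14]
j→6 (arr[6]=10≤12), i→3 (arr[3]=13≥12); i<j, swap → [8,6,5,10,7,11,13,15,12,14]
j→5, i→6; i≥j, return j=5. arr = [8,6,5,10,7,11,13,15,12,14]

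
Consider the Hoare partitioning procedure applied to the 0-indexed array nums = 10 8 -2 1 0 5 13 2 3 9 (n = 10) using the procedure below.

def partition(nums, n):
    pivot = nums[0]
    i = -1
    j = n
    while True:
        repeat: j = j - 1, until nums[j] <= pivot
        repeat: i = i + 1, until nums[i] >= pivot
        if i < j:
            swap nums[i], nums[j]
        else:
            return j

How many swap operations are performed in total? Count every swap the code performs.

pivot=10
j stops at 9 (9), i stops at 0 (10); swap ⇒ 9 8 -2 1 0 5 13 2 3 10
j stops at 8 (3), i stops at 6 (13); swap ⇒ 9 8 -2 1 0 5 3 2 13 10
j stops at 7, i stops at 8; i≥j ⇒ return 7. nums=9 8 -2 1 0 5 3 2 13 10

2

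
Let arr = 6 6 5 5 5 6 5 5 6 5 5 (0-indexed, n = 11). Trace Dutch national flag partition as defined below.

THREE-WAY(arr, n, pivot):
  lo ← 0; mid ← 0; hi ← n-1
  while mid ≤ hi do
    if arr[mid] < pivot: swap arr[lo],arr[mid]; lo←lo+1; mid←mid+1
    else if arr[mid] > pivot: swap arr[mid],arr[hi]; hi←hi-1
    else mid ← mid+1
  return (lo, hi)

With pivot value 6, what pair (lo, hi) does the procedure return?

(7, 10)

pivot = 6; lo=0, mid=0, hi=10
arr[mid]=6=6: mid=1
arr[mid]=6=6: mid=2
arr[mid]=5<6: swap arr[0],arr[2]; lo=1,mid=3 → 5 6 6 5 5 6 5 5 6 5 5
arr[mid]=5<6: swap arr[1],arr[3]; lo=2,mid=4 → 5 5 6 6 5 6 5 5 6 5 5
arr[mid]=5<6: swap arr[2],arr[4]; lo=3,mid=5 → 5 5 5 6 6 6 5 5 6 5 5
arr[mid]=6=6: mid=6
arr[mid]=5<6: swap arr[3],arr[6]; lo=4,mid=7 → 5 5 5 5 6 6 6 5 6 5 5
arr[mid]=5<6: swap arr[4],arr[7]; lo=5,mid=8 → 5 5 5 5 5 6 6 6 6 5 5
arr[mid]=6=6: mid=9
arr[mid]=5<6: swap arr[5],arr[9]; lo=6,mid=10 → 5 5 5 5 5 5 6 6 6 6 5
arr[mid]=5<6: swap arr[6],arr[10]; lo=7,mid=11 → 5 5 5 5 5 5 5 6 6 6 6
end: lo=7, hi=10; arr = 5 5 5 5 5 5 5 6 6 6 6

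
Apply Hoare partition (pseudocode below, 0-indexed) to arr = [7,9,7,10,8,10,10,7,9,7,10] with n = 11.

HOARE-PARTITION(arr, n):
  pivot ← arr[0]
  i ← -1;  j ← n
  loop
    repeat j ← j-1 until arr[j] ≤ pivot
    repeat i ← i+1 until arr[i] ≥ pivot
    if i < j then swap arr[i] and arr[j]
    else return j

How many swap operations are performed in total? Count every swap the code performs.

pivot = arr[0] = 7; i = -1, j = 11
j→9 (arr[9]=7≤7), i→0 (arr[0]=7≥7); i<j, swap → [7,9,7,10,8,10,10,7,9,7,10]
j→7 (arr[7]=7≤7), i→1 (arr[1]=9≥7); i<j, swap → [7,7,7,10,8,10,10,9,9,7,10]
j→2, i→2; i≥j, return j=2. arr = [7,7,7,10,8,10,10,9,9,7,10]

2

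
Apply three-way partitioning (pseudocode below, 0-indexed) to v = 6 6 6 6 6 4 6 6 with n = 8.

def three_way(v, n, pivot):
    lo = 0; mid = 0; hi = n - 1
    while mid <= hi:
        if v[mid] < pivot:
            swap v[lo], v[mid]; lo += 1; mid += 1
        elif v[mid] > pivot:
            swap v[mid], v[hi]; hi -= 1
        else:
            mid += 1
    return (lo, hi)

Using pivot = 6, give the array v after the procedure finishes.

4 6 6 6 6 6 6 6

pivot = 6; lo=0, mid=0, hi=7
v[mid]=6=6: mid=1
v[mid]=6=6: mid=2
v[mid]=6=6: mid=3
v[mid]=6=6: mid=4
v[mid]=6=6: mid=5
v[mid]=4<6: swap v[0],v[5]; lo=1,mid=6 → 4 6 6 6 6 6 6 6
v[mid]=6=6: mid=7
v[mid]=6=6: mid=8
end: lo=1, hi=7; v = 4 6 6 6 6 6 6 6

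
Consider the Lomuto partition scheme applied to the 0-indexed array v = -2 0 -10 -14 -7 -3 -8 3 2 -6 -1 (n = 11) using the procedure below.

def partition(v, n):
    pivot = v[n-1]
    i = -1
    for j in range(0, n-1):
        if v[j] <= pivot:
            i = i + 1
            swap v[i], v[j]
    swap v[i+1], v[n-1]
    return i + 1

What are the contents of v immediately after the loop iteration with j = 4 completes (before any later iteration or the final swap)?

pivot=-1, i=-1
j=0: -2≤-1, i=0, swap(0,0) ⇒ -2 0 -10 -14 -7 -3 -8 3 2 -6 -1
j=1: 0>-1, skip
j=2: -10≤-1, i=1, swap(1,2) ⇒ -2 -10 0 -14 -7 -3 -8 3 2 -6 -1
j=3: -14≤-1, i=2, swap(2,3) ⇒ -2 -10 -14 0 -7 -3 -8 3 2 -6 -1
j=4: -7≤-1, i=3, swap(3,4) ⇒ -2 -10 -14 -7 0 -3 -8 3 2 -6 -1
(after j=4) v = -2 -10 -14 -7 0 -3 -8 3 2 -6 -1

-2 -10 -14 -7 0 -3 -8 3 2 -6 -1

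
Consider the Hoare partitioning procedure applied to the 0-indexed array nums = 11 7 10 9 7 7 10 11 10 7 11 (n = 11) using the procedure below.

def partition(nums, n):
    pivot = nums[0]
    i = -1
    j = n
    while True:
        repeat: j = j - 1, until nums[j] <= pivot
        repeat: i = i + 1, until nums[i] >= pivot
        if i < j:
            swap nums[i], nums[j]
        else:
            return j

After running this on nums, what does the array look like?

11 7 10 9 7 7 10 7 10 11 11

pivot = nums[0] = 11; i = -1, j = 11
j→10 (nums[10]=11≤11), i→0 (nums[0]=11≥11); i<j, swap → 11 7 10 9 7 7 10 11 10 7 11
j→9 (nums[9]=7≤11), i→7 (nums[7]=11≥11); i<j, swap → 11 7 10 9 7 7 10 7 10 11 11
j→8, i→9; i≥j, return j=8. nums = 11 7 10 9 7 7 10 7 10 11 11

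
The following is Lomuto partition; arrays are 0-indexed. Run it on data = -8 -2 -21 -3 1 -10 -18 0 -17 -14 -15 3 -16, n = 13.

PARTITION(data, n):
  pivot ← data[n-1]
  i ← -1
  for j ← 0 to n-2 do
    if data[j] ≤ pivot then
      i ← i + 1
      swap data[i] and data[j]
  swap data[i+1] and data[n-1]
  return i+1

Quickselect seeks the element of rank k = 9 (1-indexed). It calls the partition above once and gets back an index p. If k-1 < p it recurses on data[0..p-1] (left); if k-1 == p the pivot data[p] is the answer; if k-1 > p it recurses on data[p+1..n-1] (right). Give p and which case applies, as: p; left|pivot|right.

pivot = data[12] = -16; i = -1
j=0: data[0]=-8 > -16 → no swap
j=1: data[1]=-2 > -16 → no swap
j=2: data[2]=-21 ≤ -16 → i=0, swap data[0],data[2] → -21 -2 -8 -3 1 -10 -18 0 -17 -14 -15 3 -16
j=3: data[3]=-3 > -16 → no swap
j=4: data[4]=1 > -16 → no swap
j=5: data[5]=-10 > -16 → no swap
j=6: data[6]=-18 ≤ -16 → i=1, swap data[1],data[6] → -21 -18 -8 -3 1 -10 -2 0 -17 -14 -15 3 -16
j=7: data[7]=0 > -16 → no swap
j=8: data[8]=-17 ≤ -16 → i=2, swap data[2],data[8] → -21 -18 -17 -3 1 -10 -2 0 -8 -14 -15 3 -16
j=9: data[9]=-14 > -16 → no swap
j=10: data[10]=-15 > -16 → no swap
j=11: data[11]=3 > -16 → no swap
final swap data[3],data[12] → -21 -18 -17 -16 1 -10 -2 0 -8 -14 -15 3 -3; return 3
p = 3; k-1 = 8 > 3 ⇒ right

3; right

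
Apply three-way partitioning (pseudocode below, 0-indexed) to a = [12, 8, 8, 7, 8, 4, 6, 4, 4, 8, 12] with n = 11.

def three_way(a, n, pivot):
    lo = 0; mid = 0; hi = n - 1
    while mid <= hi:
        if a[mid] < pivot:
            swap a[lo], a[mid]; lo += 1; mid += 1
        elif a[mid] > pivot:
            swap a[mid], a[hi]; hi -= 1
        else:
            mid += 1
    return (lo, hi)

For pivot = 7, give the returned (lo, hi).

(4, 4)

pivot = 7; lo=0, mid=0, hi=10
a[mid]=12>7: swap a[0],a[10]; hi=9 → [12, 8, 8, 7, 8, 4, 6, 4, 4, 8, 12]
a[mid]=12>7: swap a[0],a[9]; hi=8 → [8, 8, 8, 7, 8, 4, 6, 4, 4, 12, 12]
a[mid]=8>7: swap a[0],a[8]; hi=7 → [4, 8, 8, 7, 8, 4, 6, 4, 8, 12, 12]
a[mid]=4<7: swap a[0],a[0]; lo=1,mid=1 → [4, 8, 8, 7, 8, 4, 6, 4, 8, 12, 12]
a[mid]=8>7: swap a[1],a[7]; hi=6 → [4, 4, 8, 7, 8, 4, 6, 8, 8, 12, 12]
a[mid]=4<7: swap a[1],a[1]; lo=2,mid=2 → [4, 4, 8, 7, 8, 4, 6, 8, 8, 12, 12]
a[mid]=8>7: swap a[2],a[6]; hi=5 → [4, 4, 6, 7, 8, 4, 8, 8, 8, 12, 12]
a[mid]=6<7: swap a[2],a[2]; lo=3,mid=3 → [4, 4, 6, 7, 8, 4, 8, 8, 8, 12, 12]
a[mid]=7=7: mid=4
a[mid]=8>7: swap a[4],a[5]; hi=4 → [4, 4, 6, 7, 4, 8, 8, 8, 8, 12, 12]
a[mid]=4<7: swap a[3],a[4]; lo=4,mid=5 → [4, 4, 6, 4, 7, 8, 8, 8, 8, 12, 12]
end: lo=4, hi=4; a = [4, 4, 6, 4, 7, 8, 8, 8, 8, 12, 12]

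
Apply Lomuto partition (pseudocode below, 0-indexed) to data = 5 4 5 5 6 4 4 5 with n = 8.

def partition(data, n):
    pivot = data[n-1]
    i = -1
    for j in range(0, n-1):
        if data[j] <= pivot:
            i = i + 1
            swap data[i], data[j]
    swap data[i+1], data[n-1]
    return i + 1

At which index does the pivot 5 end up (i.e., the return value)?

pivot = data[7] = 5; i = -1
j=0: data[0]=5 ≤ 5 → i=0, swap data[0],data[0] (no change) → 5 4 5 5 6 4 4 5
j=1: data[1]=4 ≤ 5 → i=1, swap data[1],data[1] (no change) → 5 4 5 5 6 4 4 5
j=2: data[2]=5 ≤ 5 → i=2, swap data[2],data[2] (no change) → 5 4 5 5 6 4 4 5
j=3: data[3]=5 ≤ 5 → i=3, swap data[3],data[3] (no change) → 5 4 5 5 6 4 4 5
j=4: data[4]=6 > 5 → no swap
j=5: data[5]=4 ≤ 5 → i=4, swap data[4],data[5] → 5 4 5 5 4 6 4 5
j=6: data[6]=4 ≤ 5 → i=5, swap data[5],data[6] → 5 4 5 5 4 4 6 5
final swap data[6],data[7] → 5 4 5 5 4 4 5 6; return 6

6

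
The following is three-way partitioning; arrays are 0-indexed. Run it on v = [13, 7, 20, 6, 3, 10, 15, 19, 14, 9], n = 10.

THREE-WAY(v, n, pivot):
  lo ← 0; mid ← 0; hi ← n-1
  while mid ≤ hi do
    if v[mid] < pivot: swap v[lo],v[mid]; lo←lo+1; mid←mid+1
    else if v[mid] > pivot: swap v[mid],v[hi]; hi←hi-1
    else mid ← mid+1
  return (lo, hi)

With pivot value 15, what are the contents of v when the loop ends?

[13, 7, 9, 6, 3, 10, 14, 15, 19, 20]

pivot = 15; lo=0, mid=0, hi=9
v[mid]=13<15: swap v[0],v[0]; lo=1,mid=1 → [13, 7, 20, 6, 3, 10, 15, 19, 14, 9]
v[mid]=7<15: swap v[1],v[1]; lo=2,mid=2 → [13, 7, 20, 6, 3, 10, 15, 19, 14, 9]
v[mid]=20>15: swap v[2],v[9]; hi=8 → [13, 7, 9, 6, 3, 10, 15, 19, 14, 20]
v[mid]=9<15: swap v[2],v[2]; lo=3,mid=3 → [13, 7, 9, 6, 3, 10, 15, 19, 14, 20]
v[mid]=6<15: swap v[3],v[3]; lo=4,mid=4 → [13, 7, 9, 6, 3, 10, 15, 19, 14, 20]
v[mid]=3<15: swap v[4],v[4]; lo=5,mid=5 → [13, 7, 9, 6, 3, 10, 15, 19, 14, 20]
v[mid]=10<15: swap v[5],v[5]; lo=6,mid=6 → [13, 7, 9, 6, 3, 10, 15, 19, 14, 20]
v[mid]=15=15: mid=7
v[mid]=19>15: swap v[7],v[8]; hi=7 → [13, 7, 9, 6, 3, 10, 15, 14, 19, 20]
v[mid]=14<15: swap v[6],v[7]; lo=7,mid=8 → [13, 7, 9, 6, 3, 10, 14, 15, 19, 20]
end: lo=7, hi=7; v = [13, 7, 9, 6, 3, 10, 14, 15, 19, 20]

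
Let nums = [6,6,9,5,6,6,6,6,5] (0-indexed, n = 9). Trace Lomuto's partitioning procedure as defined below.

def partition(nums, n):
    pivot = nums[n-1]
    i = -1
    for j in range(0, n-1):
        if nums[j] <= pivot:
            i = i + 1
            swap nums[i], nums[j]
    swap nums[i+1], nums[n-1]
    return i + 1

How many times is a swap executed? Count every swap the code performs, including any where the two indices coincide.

pivot=5, i=-1
j=0: 6>5, skip
j=1: 6>5, skip
j=2: 9>5, skip
j=3: 5≤5, i=0, swap(0,3) ⇒ [5,6,9,6,6,6,6,6,5]
j=4: 6>5, skip
j=5: 6>5, skip
j=6: 6>5, skip
j=7: 6>5, skip
swap(1,8) ⇒ [5,5,9,6,6,6,6,6,6]; return 1

2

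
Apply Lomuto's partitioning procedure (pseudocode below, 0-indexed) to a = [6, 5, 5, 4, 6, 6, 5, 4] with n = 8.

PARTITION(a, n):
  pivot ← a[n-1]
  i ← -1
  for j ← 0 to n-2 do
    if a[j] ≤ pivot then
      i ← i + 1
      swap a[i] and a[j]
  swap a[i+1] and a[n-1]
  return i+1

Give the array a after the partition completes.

pivot = a[7] = 4; i = -1
j=0: a[0]=6 > 4 → no swap
j=1: a[1]=5 > 4 → no swap
j=2: a[2]=5 > 4 → no swap
j=3: a[3]=4 ≤ 4 → i=0, swap a[0],a[3] → [4, 5, 5, 6, 6, 6, 5, 4]
j=4: a[4]=6 > 4 → no swap
j=5: a[5]=6 > 4 → no swap
j=6: a[6]=5 > 4 → no swap
final swap a[1],a[7] → [4, 4, 5, 6, 6, 6, 5, 5]; return 1

[4, 4, 5, 6, 6, 6, 5, 5]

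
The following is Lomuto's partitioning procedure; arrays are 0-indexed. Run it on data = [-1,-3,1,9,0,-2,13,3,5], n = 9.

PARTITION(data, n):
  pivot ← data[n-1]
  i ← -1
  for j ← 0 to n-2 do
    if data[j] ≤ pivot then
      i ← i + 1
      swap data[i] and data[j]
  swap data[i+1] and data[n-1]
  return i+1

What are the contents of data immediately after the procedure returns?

[-1,-3,1,0,-2,3,5,9,13]

pivot = data[8] = 5; i = -1
j=0: data[0]=-1 ≤ 5 → i=0, swap data[0],data[0] (no change) → [-1,-3,1,9,0,-2,13,3,5]
j=1: data[1]=-3 ≤ 5 → i=1, swap data[1],data[1] (no change) → [-1,-3,1,9,0,-2,13,3,5]
j=2: data[2]=1 ≤ 5 → i=2, swap data[2],data[2] (no change) → [-1,-3,1,9,0,-2,13,3,5]
j=3: data[3]=9 > 5 → no swap
j=4: data[4]=0 ≤ 5 → i=3, swap data[3],data[4] → [-1,-3,1,0,9,-2,13,3,5]
j=5: data[5]=-2 ≤ 5 → i=4, swap data[4],data[5] → [-1,-3,1,0,-2,9,13,3,5]
j=6: data[6]=13 > 5 → no swap
j=7: data[7]=3 ≤ 5 → i=5, swap data[5],data[7] → [-1,-3,1,0,-2,3,13,9,5]
final swap data[6],data[8] → [-1,-3,1,0,-2,3,5,9,13]; return 6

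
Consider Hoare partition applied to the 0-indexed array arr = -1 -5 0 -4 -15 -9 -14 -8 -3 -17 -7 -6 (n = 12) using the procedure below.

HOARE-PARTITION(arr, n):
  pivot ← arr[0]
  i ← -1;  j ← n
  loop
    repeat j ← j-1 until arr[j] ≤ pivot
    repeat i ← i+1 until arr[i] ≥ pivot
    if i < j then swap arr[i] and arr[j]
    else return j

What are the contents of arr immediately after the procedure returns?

pivot = arr[0] = -1; i = -1, j = 12
j→11 (arr[11]=-6≤-1), i→0 (arr[0]=-1≥-1); i<j, swap → -6 -5 0 -4 -15 -9 -14 -8 -3 -17 -7 -1
j→10 (arr[10]=-7≤-1), i→2 (arr[2]=0≥-1); i<j, swap → -6 -5 -7 -4 -15 -9 -14 -8 -3 -17 0 -1
j→9, i→10; i≥j, return j=9. arr = -6 -5 -7 -4 -15 -9 -14 -8 -3 -17 0 -1

-6 -5 -7 -4 -15 -9 -14 -8 -3 -17 0 -1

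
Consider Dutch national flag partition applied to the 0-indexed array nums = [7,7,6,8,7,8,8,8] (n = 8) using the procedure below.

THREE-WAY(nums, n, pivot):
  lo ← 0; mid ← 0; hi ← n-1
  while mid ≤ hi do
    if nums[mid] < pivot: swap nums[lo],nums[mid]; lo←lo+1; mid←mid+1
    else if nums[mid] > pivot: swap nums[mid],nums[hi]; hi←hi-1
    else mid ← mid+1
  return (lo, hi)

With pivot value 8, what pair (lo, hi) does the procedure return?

lo=0 mid=0 hi=7
7<8: swap(0,0), lo=1 mid=1 ⇒ [7,7,6,8,7,8,8,8]
7<8: swap(1,1), lo=2 mid=2 ⇒ [7,7,6,8,7,8,8,8]
6<8: swap(2,2), lo=3 mid=3 ⇒ [7,7,6,8,7,8,8,8]
8=8: mid=4
7<8: swap(3,4), lo=4 mid=5 ⇒ [7,7,6,7,8,8,8,8]
8=8: mid=6
8=8: mid=7
8=8: mid=8
done. lo=4 hi=7; nums=[7,7,6,7,8,8,8,8]

(4, 7)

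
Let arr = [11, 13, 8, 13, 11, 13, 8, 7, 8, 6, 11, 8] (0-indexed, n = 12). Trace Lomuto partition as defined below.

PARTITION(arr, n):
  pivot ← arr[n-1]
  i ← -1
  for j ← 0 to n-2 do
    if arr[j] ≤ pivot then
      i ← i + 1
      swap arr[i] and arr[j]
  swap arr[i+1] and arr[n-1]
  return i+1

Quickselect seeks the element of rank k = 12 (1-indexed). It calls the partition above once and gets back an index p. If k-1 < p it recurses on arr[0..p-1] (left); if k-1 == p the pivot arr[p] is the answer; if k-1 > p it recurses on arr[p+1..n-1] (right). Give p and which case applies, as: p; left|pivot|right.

5; right

pivot = arr[11] = 8; i = -1
j=0: arr[0]=11 > 8 → no swap
j=1: arr[1]=13 > 8 → no swap
j=2: arr[2]=8 ≤ 8 → i=0, swap arr[0],arr[2] → [8, 13, 11, 13, 11, 13, 8, 7, 8, 6, 11, 8]
j=3: arr[3]=13 > 8 → no swap
j=4: arr[4]=11 > 8 → no swap
j=5: arr[5]=13 > 8 → no swap
j=6: arr[6]=8 ≤ 8 → i=1, swap arr[1],arr[6] → [8, 8, 11, 13, 11, 13, 13, 7, 8, 6, 11, 8]
j=7: arr[7]=7 ≤ 8 → i=2, swap arr[2],arr[7] → [8, 8, 7, 13, 11, 13, 13, 11, 8, 6, 11, 8]
j=8: arr[8]=8 ≤ 8 → i=3, swap arr[3],arr[8] → [8, 8, 7, 8, 11, 13, 13, 11, 13, 6, 11, 8]
j=9: arr[9]=6 ≤ 8 → i=4, swap arr[4],arr[9] → [8, 8, 7, 8, 6, 13, 13, 11, 13, 11, 11, 8]
j=10: arr[10]=11 > 8 → no swap
final swap arr[5],arr[11] → [8, 8, 7, 8, 6, 8, 13, 11, 13, 11, 11, 13]; return 5
p = 5; k-1 = 11 > 5 ⇒ right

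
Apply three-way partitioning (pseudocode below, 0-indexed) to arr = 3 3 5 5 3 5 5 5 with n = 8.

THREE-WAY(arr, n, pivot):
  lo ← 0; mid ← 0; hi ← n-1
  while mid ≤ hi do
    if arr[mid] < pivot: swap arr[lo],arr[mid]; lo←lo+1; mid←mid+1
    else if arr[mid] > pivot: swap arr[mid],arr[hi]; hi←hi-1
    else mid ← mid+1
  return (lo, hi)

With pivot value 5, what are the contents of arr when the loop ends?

3 3 3 5 5 5 5 5

pivot = 5; lo=0, mid=0, hi=7
arr[mid]=3<5: swap arr[0],arr[0]; lo=1,mid=1 → 3 3 5 5 3 5 5 5
arr[mid]=3<5: swap arr[1],arr[1]; lo=2,mid=2 → 3 3 5 5 3 5 5 5
arr[mid]=5=5: mid=3
arr[mid]=5=5: mid=4
arr[mid]=3<5: swap arr[2],arr[4]; lo=3,mid=5 → 3 3 3 5 5 5 5 5
arr[mid]=5=5: mid=6
arr[mid]=5=5: mid=7
arr[mid]=5=5: mid=8
end: lo=3, hi=7; arr = 3 3 3 5 5 5 5 5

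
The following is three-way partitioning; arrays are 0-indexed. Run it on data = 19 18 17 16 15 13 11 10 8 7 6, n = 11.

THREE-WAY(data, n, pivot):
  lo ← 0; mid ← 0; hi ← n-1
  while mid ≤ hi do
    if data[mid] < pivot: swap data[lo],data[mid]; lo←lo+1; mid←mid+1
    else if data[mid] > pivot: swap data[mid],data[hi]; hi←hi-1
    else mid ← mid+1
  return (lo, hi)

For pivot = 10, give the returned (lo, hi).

(3, 3)

lo=0 mid=0 hi=10
19>10: swap(0,10), hi=9 ⇒ 6 18 17 16 15 13 11 10 8 7 19
6<10: swap(0,0), lo=1 mid=1 ⇒ 6 18 17 16 15 13 11 10 8 7 19
18>10: swap(1,9), hi=8 ⇒ 6 7 17 16 15 13 11 10 8 18 19
7<10: swap(1,1), lo=2 mid=2 ⇒ 6 7 17 16 15 13 11 10 8 18 19
17>10: swap(2,8), hi=7 ⇒ 6 7 8 16 15 13 11 10 17 18 19
8<10: swap(2,2), lo=3 mid=3 ⇒ 6 7 8 16 15 13 11 10 17 18 19
16>10: swap(3,7), hi=6 ⇒ 6 7 8 10 15 13 11 16 17 18 19
10=10: mid=4
15>10: swap(4,6), hi=5 ⇒ 6 7 8 10 11 13 15 16 17 18 19
11>10: swap(4,5), hi=4 ⇒ 6 7 8 10 13 11 15 16 17 18 19
13>10: swap(4,4), hi=3 ⇒ 6 7 8 10 13 11 15 16 17 18 19
done. lo=3 hi=3; data=6 7 8 10 13 11 15 16 17 18 19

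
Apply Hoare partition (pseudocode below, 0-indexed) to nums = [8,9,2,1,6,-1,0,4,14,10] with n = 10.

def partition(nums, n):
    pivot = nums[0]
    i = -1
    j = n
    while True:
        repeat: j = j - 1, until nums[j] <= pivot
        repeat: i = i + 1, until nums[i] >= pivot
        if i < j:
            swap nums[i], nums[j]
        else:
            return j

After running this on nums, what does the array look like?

pivot = nums[0] = 8; i = -1, j = 10
j→7 (nums[7]=4≤8), i→0 (nums[0]=8≥8); i<j, swap → [4,9,2,1,6,-1,0,8,14,10]
j→6 (nums[6]=0≤8), i→1 (nums[1]=9≥8); i<j, swap → [4,0,2,1,6,-1,9,8,14,10]
j→5, i→6; i≥j, return j=5. nums = [4,0,2,1,6,-1,9,8,14,10]

[4,0,2,1,6,-1,9,8,14,10]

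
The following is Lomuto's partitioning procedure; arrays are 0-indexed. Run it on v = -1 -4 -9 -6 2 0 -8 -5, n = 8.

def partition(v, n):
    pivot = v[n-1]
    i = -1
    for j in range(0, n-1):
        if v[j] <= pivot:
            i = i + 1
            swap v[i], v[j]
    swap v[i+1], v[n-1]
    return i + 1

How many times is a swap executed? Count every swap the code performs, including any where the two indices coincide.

4

pivot = v[7] = -5; i = -1
j=0: v[0]=-1 > -5 → no swap
j=1: v[1]=-4 > -5 → no swap
j=2: v[2]=-9 ≤ -5 → i=0, swap v[0],v[2] → -9 -4 -1 -6 2 0 -8 -5
j=3: v[3]=-6 ≤ -5 → i=1, swap v[1],v[3] → -9 -6 -1 -4 2 0 -8 -5
j=4: v[4]=2 > -5 → no swap
j=5: v[5]=0 > -5 → no swap
j=6: v[6]=-8 ≤ -5 → i=2, swap v[2],v[6] → -9 -6 -8 -4 2 0 -1 -5
final swap v[3],v[7] → -9 -6 -8 -5 2 0 -1 -4; return 3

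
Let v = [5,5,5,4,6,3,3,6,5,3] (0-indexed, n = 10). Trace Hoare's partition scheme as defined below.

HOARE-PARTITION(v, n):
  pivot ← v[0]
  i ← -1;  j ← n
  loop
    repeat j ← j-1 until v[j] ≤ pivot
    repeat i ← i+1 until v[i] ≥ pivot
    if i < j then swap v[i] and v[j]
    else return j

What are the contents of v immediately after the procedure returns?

[3,5,3,4,3,6,5,6,5,5]

pivot=5
j stops at 9 (3), i stops at 0 (5); swap ⇒ [3,5,5,4,6,3,3,6,5,5]
j stops at 8 (5), i stops at 1 (5); swap ⇒ [3,5,5,4,6,3,3,6,5,5]
j stops at 6 (3), i stops at 2 (5); swap ⇒ [3,5,3,4,6,3,5,6,5,5]
j stops at 5 (3), i stops at 4 (6); swap ⇒ [3,5,3,4,3,6,5,6,5,5]
j stops at 4, i stops at 5; i≥j ⇒ return 4. v=[3,5,3,4,3,6,5,6,5,5]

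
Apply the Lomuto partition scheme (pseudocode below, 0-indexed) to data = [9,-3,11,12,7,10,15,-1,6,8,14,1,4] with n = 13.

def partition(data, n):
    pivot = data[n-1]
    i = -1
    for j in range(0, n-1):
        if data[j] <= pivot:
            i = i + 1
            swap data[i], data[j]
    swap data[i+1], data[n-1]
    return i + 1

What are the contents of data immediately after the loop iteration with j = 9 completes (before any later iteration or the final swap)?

pivot = data[12] = 4; i = -1
j=0: data[0]=9 > 4 → no swap
j=1: data[1]=-3 ≤ 4 → i=0, swap data[0],data[1] → [-3,9,11,12,7,10,15,-1,6,8,14,1,4]
j=2: data[2]=11 > 4 → no swap
j=3: data[3]=12 > 4 → no swap
j=4: data[4]=7 > 4 → no swap
j=5: data[5]=10 > 4 → no swap
j=6: data[6]=15 > 4 → no swap
j=7: data[7]=-1 ≤ 4 → i=1, swap data[1],data[7] → [-3,-1,11,12,7,10,15,9,6,8,14,1,4]
j=8: data[8]=6 > 4 → no swap
j=9: data[9]=8 > 4 → no swap
(after j=9) data = [-3,-1,11,12,7,10,15,9,6,8,14,1,4]

[-3,-1,11,12,7,10,15,9,6,8,14,1,4]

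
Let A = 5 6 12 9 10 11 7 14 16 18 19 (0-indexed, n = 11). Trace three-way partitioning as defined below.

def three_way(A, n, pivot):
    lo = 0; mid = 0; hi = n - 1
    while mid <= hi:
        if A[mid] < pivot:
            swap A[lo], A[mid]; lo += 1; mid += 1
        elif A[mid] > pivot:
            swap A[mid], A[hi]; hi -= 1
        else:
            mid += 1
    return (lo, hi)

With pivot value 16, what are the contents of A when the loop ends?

5 6 12 9 10 11 7 14 16 19 18

pivot = 16; lo=0, mid=0, hi=10
A[mid]=5<16: swap A[0],A[0]; lo=1,mid=1 → 5 6 12 9 10 11 7 14 16 18 19
A[mid]=6<16: swap A[1],A[1]; lo=2,mid=2 → 5 6 12 9 10 11 7 14 16 18 19
A[mid]=12<16: swap A[2],A[2]; lo=3,mid=3 → 5 6 12 9 10 11 7 14 16 18 19
A[mid]=9<16: swap A[3],A[3]; lo=4,mid=4 → 5 6 12 9 10 11 7 14 16 18 19
A[mid]=10<16: swap A[4],A[4]; lo=5,mid=5 → 5 6 12 9 10 11 7 14 16 18 19
A[mid]=11<16: swap A[5],A[5]; lo=6,mid=6 → 5 6 12 9 10 11 7 14 16 18 19
A[mid]=7<16: swap A[6],A[6]; lo=7,mid=7 → 5 6 12 9 10 11 7 14 16 18 19
A[mid]=14<16: swap A[7],A[7]; lo=8,mid=8 → 5 6 12 9 10 11 7 14 16 18 19
A[mid]=16=16: mid=9
A[mid]=18>16: swap A[9],A[10]; hi=9 → 5 6 12 9 10 11 7 14 16 19 18
A[mid]=19>16: swap A[9],A[9]; hi=8 → 5 6 12 9 10 11 7 14 16 19 18
end: lo=8, hi=8; A = 5 6 12 9 10 11 7 14 16 19 18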